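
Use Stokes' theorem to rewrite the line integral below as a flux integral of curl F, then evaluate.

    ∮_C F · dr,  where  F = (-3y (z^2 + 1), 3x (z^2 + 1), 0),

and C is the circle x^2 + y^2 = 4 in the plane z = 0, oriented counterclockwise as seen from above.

Let S be the flat disk x^2 + y^2 ≤ 4 in the plane z = 0, with upward unit normal n̂ = ẑ. By Stokes' theorem,

    ∮_C F · dr = ∬_S (∇ × F) · n̂ dS = ∬_D (curl F)_z dA,

where D is the disk x^2 + y^2 ≤ 4.

Compute the curl of F = (-3y (z^2 + 1), 3x (z^2 + 1), 0):
    (∇ × F)_x = ∂F_z/∂y - ∂F_y/∂z = -6x z,
    (∇ × F)_y = ∂F_x/∂z - ∂F_z/∂x = -6y z,
    (∇ × F)_z = ∂F_y/∂x - ∂F_x/∂y = 6z^2 + 6.

On z = 0, (curl F)_z = 6.

Convert to polar (x = r cos θ, y = r sin θ, dA = r dr dθ); the integrand becomes 6, so

    ∬_D (curl F)_z dA = ∫_0^{2π} ∫_0^{2} (6) · r dr dθ.

Inner (r from 0 to 2): 12.
Outer (θ from 0 to 2π): 24π.

Therefore ∮_C F · dr = 24π.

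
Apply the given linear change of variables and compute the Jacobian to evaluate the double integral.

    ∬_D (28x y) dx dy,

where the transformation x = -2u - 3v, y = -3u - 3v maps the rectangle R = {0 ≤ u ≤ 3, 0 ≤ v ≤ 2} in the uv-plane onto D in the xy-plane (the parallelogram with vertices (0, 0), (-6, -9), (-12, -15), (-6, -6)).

Compute the Jacobian determinant of (x, y) with respect to (u, v):

    ∂(x,y)/∂(u,v) = | -2  -3 | = (-2)(-3) - (-3)(-3) = -3.
                   | -3  -3 |

Its absolute value is |J| = 3 (the area scaling factor).

Substituting x = -2u - 3v, y = -3u - 3v into the integrand,

    28x y → 168u^2 + 420u v + 252v^2,

so the integral becomes

    ∬_R (168u^2 + 420u v + 252v^2) · |J| du dv = ∫_0^3 ∫_0^2 (504u^2 + 1260u v + 756v^2) dv du.

Inner (v): 1008u^2 + 2520u + 2016.
Outer (u): 26460.

Therefore ∬_D (28x y) dx dy = 26460.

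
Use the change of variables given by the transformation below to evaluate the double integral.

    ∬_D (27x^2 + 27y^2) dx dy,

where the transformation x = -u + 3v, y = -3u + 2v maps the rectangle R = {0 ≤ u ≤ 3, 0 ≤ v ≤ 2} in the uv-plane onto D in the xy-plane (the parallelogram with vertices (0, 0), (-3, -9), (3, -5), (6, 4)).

Compute the Jacobian determinant of (x, y) with respect to (u, v):

    ∂(x,y)/∂(u,v) = | -1  3 | = (-1)(2) - (3)(-3) = 7.
                   | -3  2 |

Its absolute value is |J| = 7 (the area scaling factor).

Substituting x = -u + 3v, y = -3u + 2v into the integrand,

    27x^2 + 27y^2 → 270u^2 - 486u v + 351v^2,

so the integral becomes

    ∬_R (270u^2 - 486u v + 351v^2) · |J| du dv = ∫_0^3 ∫_0^2 (1890u^2 - 3402u v + 2457v^2) dv du.

Inner (v): 3780u^2 - 6804u + 6552.
Outer (u): 23058.

Therefore ∬_D (27x^2 + 27y^2) dx dy = 23058.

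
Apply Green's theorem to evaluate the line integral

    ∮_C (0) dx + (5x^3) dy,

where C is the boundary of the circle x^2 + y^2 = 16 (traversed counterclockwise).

Green's theorem converts the closed line integral into a double integral over the enclosed region D:

    ∮_C P dx + Q dy = ∬_D (∂Q/∂x - ∂P/∂y) dA.

Here P = 0, Q = 5x^3, so

    ∂Q/∂x = 15x^2,    ∂P/∂y = 0,
    ∂Q/∂x - ∂P/∂y = 15x^2.

D is the region x^2 + y^2 ≤ 16. Evaluating the double integral:

In polar coordinates (x = r cos θ, y = r sin θ, dA = r dr dθ) the integrand becomes 15r^2cos(θ)^2, so

    ∬_D (15x^2) dA = ∫_0^{2π} ∫_0^{4} (15r^2cos(θ)^2) · r dr dθ.

Inner (r from 0 to 4): 960cos(θ)^2.
Outer (θ from 0 to 2π): 960π.

Therefore ∮_C P dx + Q dy = 960π.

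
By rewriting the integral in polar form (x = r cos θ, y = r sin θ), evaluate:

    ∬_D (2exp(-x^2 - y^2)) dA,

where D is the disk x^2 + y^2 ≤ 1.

The region D is 0 ≤ r ≤ 1, 0 ≤ θ ≤ 2π in polar coordinates, where x = r cos(θ), y = r sin(θ), and dA = r dr dθ.

Under the substitution, the integrand becomes 2exp(-r^2), so

    ∬_D (2exp(-x^2 - y^2)) dA = ∫_{0}^{2π} ∫_{0}^{1} (2exp(-r^2)) · r dr dθ.

Inner integral (in r): ∫_{0}^{1} (2exp(-r^2)) · r dr = 1 - exp(-1).

Outer integral (in θ): ∫_{0}^{2π} (1 - exp(-1)) dθ = -2π exp(-1) + 2π.

Therefore ∬_D (2exp(-x^2 - y^2)) dA = -2π exp(-1) + 2π.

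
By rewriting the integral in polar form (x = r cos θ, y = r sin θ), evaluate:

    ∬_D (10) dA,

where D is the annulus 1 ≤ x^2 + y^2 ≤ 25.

The region D is 1 ≤ r ≤ 5, 0 ≤ θ ≤ 2π in polar coordinates, where x = r cos(θ), y = r sin(θ), and dA = r dr dθ.

Under the substitution, the integrand becomes 10, so

    ∬_D (10) dA = ∫_{0}^{2π} ∫_{1}^{5} (10) · r dr dθ.

Inner integral (in r): ∫_{1}^{5} (10) · r dr = 120.

Outer integral (in θ): ∫_{0}^{2π} (120) dθ = 240π.

Therefore ∬_D (10) dA = 240π.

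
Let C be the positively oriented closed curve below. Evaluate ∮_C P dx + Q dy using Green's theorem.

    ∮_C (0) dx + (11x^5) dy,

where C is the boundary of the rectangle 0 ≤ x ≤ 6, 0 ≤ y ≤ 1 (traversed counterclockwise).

Green's theorem converts the closed line integral into a double integral over the enclosed region D:

    ∮_C P dx + Q dy = ∬_D (∂Q/∂x - ∂P/∂y) dA.

Here P = 0, Q = 11x^5, so

    ∂Q/∂x = 55x^4,    ∂P/∂y = 0,
    ∂Q/∂x - ∂P/∂y = 55x^4.

D is the region 0 ≤ x ≤ 6, 0 ≤ y ≤ 1. Evaluating the double integral:

    ∬_D (55x^4) dA = ∫_0^{6} ∫_0^{1} (55x^4) dy dx.

Inner (y from 0 to 1): 55x^4.
Outer (x from 0 to 6): 85536.

Therefore ∮_C P dx + Q dy = 85536.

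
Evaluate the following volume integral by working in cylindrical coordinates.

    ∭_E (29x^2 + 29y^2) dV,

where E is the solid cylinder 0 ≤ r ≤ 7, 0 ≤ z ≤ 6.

In cylindrical coordinates, x = r cos(θ), y = r sin(θ), z = z, and dV = r dr dθ dz.

The integrand becomes 29r^2, so

    ∭_E (29x^2 + 29y^2) dV = ∫_{0}^{2π} ∫_{0}^{7} ∫_{0}^{6} (29r^2) · r dz dr dθ.

Inner (z): 174r^3.
Middle (r from 0 to 7): 208887/2.
Outer (θ): 208887π.

Therefore the triple integral equals 208887π.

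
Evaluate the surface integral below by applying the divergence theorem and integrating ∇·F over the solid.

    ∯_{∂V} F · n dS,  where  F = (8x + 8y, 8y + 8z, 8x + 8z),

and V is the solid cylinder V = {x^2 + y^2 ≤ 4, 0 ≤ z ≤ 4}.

By the divergence theorem,

    ∯_{∂V} F · n dS = ∭_V (∇ · F) dV.

Compute the divergence:
    ∇ · F = ∂F_x/∂x + ∂F_y/∂y + ∂F_z/∂z = 8 + 8 + 8 = 24.

In cylindrical coordinates, x = r cos(θ), y = r sin(θ), z = z, dV = r dr dθ dz, with 0 ≤ r ≤ 2, 0 ≤ θ ≤ 2π, 0 ≤ z ≤ 4.

The integrand, after substitution and multiplying by the volume element, becomes (24) · r, so

    ∭_V (∇·F) dV = ∫_0^{2π} ∫_0^{2} ∫_0^{4} (24) · r dz dr dθ.

Inner (z from 0 to 4): 96r.
Middle (r from 0 to 2): 192.
Outer (θ from 0 to 2π): 384π.

Therefore ∯_{∂V} F · n dS = 384π.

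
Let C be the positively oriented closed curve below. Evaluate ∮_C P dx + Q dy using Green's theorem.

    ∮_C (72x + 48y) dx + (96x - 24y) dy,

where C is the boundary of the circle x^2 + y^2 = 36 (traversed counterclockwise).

Green's theorem converts the closed line integral into a double integral over the enclosed region D:

    ∮_C P dx + Q dy = ∬_D (∂Q/∂x - ∂P/∂y) dA.

Here P = 72x + 48y, Q = 96x - 24y, so

    ∂Q/∂x = 96,    ∂P/∂y = 48,
    ∂Q/∂x - ∂P/∂y = 48.

D is the region x^2 + y^2 ≤ 36. Evaluating the double integral:

In polar coordinates (x = r cos θ, y = r sin θ, dA = r dr dθ) the integrand becomes 48, so

    ∬_D (48) dA = ∫_0^{2π} ∫_0^{6} (48) · r dr dθ.

Inner (r from 0 to 6): 864.
Outer (θ from 0 to 2π): 1728π.

Therefore ∮_C P dx + Q dy = 1728π.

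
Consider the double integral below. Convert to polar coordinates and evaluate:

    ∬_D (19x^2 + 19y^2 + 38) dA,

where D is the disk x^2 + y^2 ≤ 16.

The region D is 0 ≤ r ≤ 4, 0 ≤ θ ≤ 2π in polar coordinates, where x = r cos(θ), y = r sin(θ), and dA = r dr dθ.

Under the substitution, the integrand becomes 19r^2 + 38, so

    ∬_D (19x^2 + 19y^2 + 38) dA = ∫_{0}^{2π} ∫_{0}^{4} (19r^2 + 38) · r dr dθ.

Inner integral (in r): ∫_{0}^{4} (19r^2 + 38) · r dr = 1520.

Outer integral (in θ): ∫_{0}^{2π} (1520) dθ = 3040π.

Therefore ∬_D (19x^2 + 19y^2 + 38) dA = 3040π.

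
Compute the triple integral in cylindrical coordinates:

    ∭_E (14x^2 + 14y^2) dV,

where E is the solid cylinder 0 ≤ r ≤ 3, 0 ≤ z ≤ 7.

In cylindrical coordinates, x = r cos(θ), y = r sin(θ), z = z, and dV = r dr dθ dz.

The integrand becomes 14r^2, so

    ∭_E (14x^2 + 14y^2) dV = ∫_{0}^{2π} ∫_{0}^{3} ∫_{0}^{7} (14r^2) · r dz dr dθ.

Inner (z): 98r^3.
Middle (r from 0 to 3): 3969/2.
Outer (θ): 3969π.

Therefore the triple integral equals 3969π.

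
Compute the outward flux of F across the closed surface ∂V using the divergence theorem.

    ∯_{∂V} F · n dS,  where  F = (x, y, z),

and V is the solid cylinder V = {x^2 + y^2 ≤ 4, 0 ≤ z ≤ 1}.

By the divergence theorem,

    ∯_{∂V} F · n dS = ∭_V (∇ · F) dV.

Compute the divergence:
    ∇ · F = ∂F_x/∂x + ∂F_y/∂y + ∂F_z/∂z = 1 + 1 + 1 = 3.

In cylindrical coordinates, x = r cos(θ), y = r sin(θ), z = z, dV = r dr dθ dz, with 0 ≤ r ≤ 2, 0 ≤ θ ≤ 2π, 0 ≤ z ≤ 1.

The integrand, after substitution and multiplying by the volume element, becomes (3) · r, so

    ∭_V (∇·F) dV = ∫_0^{2π} ∫_0^{2} ∫_0^{1} (3) · r dz dr dθ.

Inner (z from 0 to 1): 3r.
Middle (r from 0 to 2): 6.
Outer (θ from 0 to 2π): 12π.

Therefore ∯_{∂V} F · n dS = 12π.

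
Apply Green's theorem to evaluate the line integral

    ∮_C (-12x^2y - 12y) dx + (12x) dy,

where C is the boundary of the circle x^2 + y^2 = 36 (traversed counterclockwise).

Green's theorem converts the closed line integral into a double integral over the enclosed region D:

    ∮_C P dx + Q dy = ∬_D (∂Q/∂x - ∂P/∂y) dA.

Here P = -12x^2y - 12y, Q = 12x, so

    ∂Q/∂x = 12,    ∂P/∂y = -12x^2 - 12,
    ∂Q/∂x - ∂P/∂y = 12x^2 + 24.

D is the region x^2 + y^2 ≤ 36. Evaluating the double integral:

In polar coordinates (x = r cos θ, y = r sin θ, dA = r dr dθ) the integrand becomes 12r^2cos(θ)^2 + 24, so

    ∬_D (12x^2 + 24) dA = ∫_0^{2π} ∫_0^{6} (12r^2cos(θ)^2 + 24) · r dr dθ.

Inner (r from 0 to 6): 3888cos(θ)^2 + 432.
Outer (θ from 0 to 2π): 4752π.

Therefore ∮_C P dx + Q dy = 4752π.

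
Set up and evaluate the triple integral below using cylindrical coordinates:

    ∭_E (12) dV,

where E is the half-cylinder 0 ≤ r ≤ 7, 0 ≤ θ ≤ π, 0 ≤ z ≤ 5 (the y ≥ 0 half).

In cylindrical coordinates, x = r cos(θ), y = r sin(θ), z = z, and dV = r dr dθ dz.

The integrand becomes 12, so

    ∭_E (12) dV = ∫_{0}^{π} ∫_{0}^{7} ∫_{0}^{5} (12) · r dz dr dθ.

Inner (z): 60r.
Middle (r from 0 to 7): 1470.
Outer (θ): 1470π.

Therefore the triple integral equals 1470π.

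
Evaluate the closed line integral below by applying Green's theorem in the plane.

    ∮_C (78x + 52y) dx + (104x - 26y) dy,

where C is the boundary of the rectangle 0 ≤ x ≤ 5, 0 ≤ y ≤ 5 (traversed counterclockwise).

Green's theorem converts the closed line integral into a double integral over the enclosed region D:

    ∮_C P dx + Q dy = ∬_D (∂Q/∂x - ∂P/∂y) dA.

Here P = 78x + 52y, Q = 104x - 26y, so

    ∂Q/∂x = 104,    ∂P/∂y = 52,
    ∂Q/∂x - ∂P/∂y = 52.

D is the region 0 ≤ x ≤ 5, 0 ≤ y ≤ 5. Evaluating the double integral:

    ∬_D (52) dA = ∫_0^{5} ∫_0^{5} (52) dy dx.

Inner (y from 0 to 5): 260.
Outer (x from 0 to 5): 1300.

Therefore ∮_C P dx + Q dy = 1300.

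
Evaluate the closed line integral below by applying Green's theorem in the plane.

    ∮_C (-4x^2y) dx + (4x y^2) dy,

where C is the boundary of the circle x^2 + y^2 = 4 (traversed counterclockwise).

Green's theorem converts the closed line integral into a double integral over the enclosed region D:

    ∮_C P dx + Q dy = ∬_D (∂Q/∂x - ∂P/∂y) dA.

Here P = -4x^2y, Q = 4x y^2, so

    ∂Q/∂x = 4y^2,    ∂P/∂y = -4x^2,
    ∂Q/∂x - ∂P/∂y = 4x^2 + 4y^2.

D is the region x^2 + y^2 ≤ 4. Evaluating the double integral:

In polar coordinates (x = r cos θ, y = r sin θ, dA = r dr dθ) the integrand becomes 4r^2, so

    ∬_D (4x^2 + 4y^2) dA = ∫_0^{2π} ∫_0^{2} (4r^2) · r dr dθ.

Inner (r from 0 to 2): 16.
Outer (θ from 0 to 2π): 32π.

Therefore ∮_C P dx + Q dy = 32π.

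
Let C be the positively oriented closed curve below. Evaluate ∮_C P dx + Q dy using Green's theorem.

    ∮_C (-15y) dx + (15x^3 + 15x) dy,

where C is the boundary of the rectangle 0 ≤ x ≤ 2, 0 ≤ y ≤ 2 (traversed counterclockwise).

Green's theorem converts the closed line integral into a double integral over the enclosed region D:

    ∮_C P dx + Q dy = ∬_D (∂Q/∂x - ∂P/∂y) dA.

Here P = -15y, Q = 15x^3 + 15x, so

    ∂Q/∂x = 45x^2 + 15,    ∂P/∂y = -15,
    ∂Q/∂x - ∂P/∂y = 45x^2 + 30.

D is the region 0 ≤ x ≤ 2, 0 ≤ y ≤ 2. Evaluating the double integral:

    ∬_D (45x^2 + 30) dA = ∫_0^{2} ∫_0^{2} (45x^2 + 30) dy dx.

Inner (y from 0 to 2): 90x^2 + 60.
Outer (x from 0 to 2): 360.

Therefore ∮_C P dx + Q dy = 360.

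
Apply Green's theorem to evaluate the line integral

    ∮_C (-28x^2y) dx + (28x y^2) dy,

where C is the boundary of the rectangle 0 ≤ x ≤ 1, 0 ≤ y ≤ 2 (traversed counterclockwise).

Green's theorem converts the closed line integral into a double integral over the enclosed region D:

    ∮_C P dx + Q dy = ∬_D (∂Q/∂x - ∂P/∂y) dA.

Here P = -28x^2y, Q = 28x y^2, so

    ∂Q/∂x = 28y^2,    ∂P/∂y = -28x^2,
    ∂Q/∂x - ∂P/∂y = 28x^2 + 28y^2.

D is the region 0 ≤ x ≤ 1, 0 ≤ y ≤ 2. Evaluating the double integral:

    ∬_D (28x^2 + 28y^2) dA = ∫_0^{1} ∫_0^{2} (28x^2 + 28y^2) dy dx.

Inner (y from 0 to 2): 56x^2 + 224/3.
Outer (x from 0 to 1): 280/3.

Therefore ∮_C P dx + Q dy = 280/3.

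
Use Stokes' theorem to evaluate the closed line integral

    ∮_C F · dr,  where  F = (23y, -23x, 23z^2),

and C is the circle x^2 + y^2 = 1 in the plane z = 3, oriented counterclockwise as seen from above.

Let S be the flat disk x^2 + y^2 ≤ 1 in the plane z = 3, with upward unit normal n̂ = ẑ. By Stokes' theorem,

    ∮_C F · dr = ∬_S (∇ × F) · n̂ dS = ∬_D (curl F)_z dA,

where D is the disk x^2 + y^2 ≤ 1.

Compute the curl of F = (23y, -23x, 23z^2):
    (∇ × F)_x = ∂F_z/∂y - ∂F_y/∂z = 0,
    (∇ × F)_y = ∂F_x/∂z - ∂F_z/∂x = 0,
    (∇ × F)_z = ∂F_y/∂x - ∂F_x/∂y = -46.

On z = 3, (curl F)_z = -46.

Convert to polar (x = r cos θ, y = r sin θ, dA = r dr dθ); the integrand becomes -46, so

    ∬_D (curl F)_z dA = ∫_0^{2π} ∫_0^{1} (-46) · r dr dθ.

Inner (r from 0 to 1): -23.
Outer (θ from 0 to 2π): -46π.

Therefore ∮_C F · dr = -46π.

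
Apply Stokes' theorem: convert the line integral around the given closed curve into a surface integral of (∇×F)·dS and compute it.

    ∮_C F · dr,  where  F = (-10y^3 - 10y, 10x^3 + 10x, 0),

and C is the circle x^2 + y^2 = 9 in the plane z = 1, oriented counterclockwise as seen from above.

Let S be the flat disk x^2 + y^2 ≤ 9 in the plane z = 1, with upward unit normal n̂ = ẑ. By Stokes' theorem,

    ∮_C F · dr = ∬_S (∇ × F) · n̂ dS = ∬_D (curl F)_z dA,

where D is the disk x^2 + y^2 ≤ 9.

Compute the curl of F = (-10y^3 - 10y, 10x^3 + 10x, 0):
    (∇ × F)_x = ∂F_z/∂y - ∂F_y/∂z = 0,
    (∇ × F)_y = ∂F_x/∂z - ∂F_z/∂x = 0,
    (∇ × F)_z = ∂F_y/∂x - ∂F_x/∂y = 30x^2 + 30y^2 + 20.

On z = 1, (curl F)_z = 30x^2 + 30y^2 + 20.

Convert to polar (x = r cos θ, y = r sin θ, dA = r dr dθ); the integrand becomes 30r^2 + 20, so

    ∬_D (curl F)_z dA = ∫_0^{2π} ∫_0^{3} (30r^2 + 20) · r dr dθ.

Inner (r from 0 to 3): 1395/2.
Outer (θ from 0 to 2π): 1395π.

Therefore ∮_C F · dr = 1395π.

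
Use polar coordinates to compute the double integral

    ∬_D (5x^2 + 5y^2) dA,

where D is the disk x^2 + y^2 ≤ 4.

The region D is 0 ≤ r ≤ 2, 0 ≤ θ ≤ 2π in polar coordinates, where x = r cos(θ), y = r sin(θ), and dA = r dr dθ.

Under the substitution, the integrand becomes 5r^2, so

    ∬_D (5x^2 + 5y^2) dA = ∫_{0}^{2π} ∫_{0}^{2} (5r^2) · r dr dθ.

Inner integral (in r): ∫_{0}^{2} (5r^2) · r dr = 20.

Outer integral (in θ): ∫_{0}^{2π} (20) dθ = 40π.

Therefore ∬_D (5x^2 + 5y^2) dA = 40π.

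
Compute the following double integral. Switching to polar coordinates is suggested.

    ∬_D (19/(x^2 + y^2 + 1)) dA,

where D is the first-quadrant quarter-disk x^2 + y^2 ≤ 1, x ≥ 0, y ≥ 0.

The region D is 0 ≤ r ≤ 1, 0 ≤ θ ≤ π/2 in polar coordinates, where x = r cos(θ), y = r sin(θ), and dA = r dr dθ.

Under the substitution, the integrand becomes 19/(r^2 + 1), so

    ∬_D (19/(x^2 + y^2 + 1)) dA = ∫_{0}^{π/2} ∫_{0}^{1} (19/(r^2 + 1)) · r dr dθ.

Inner integral (in r): ∫_{0}^{1} (19/(r^2 + 1)) · r dr = 19log(2)/2.

Outer integral (in θ): ∫_{0}^{π/2} (19log(2)/2) dθ = 19π log(2)/4.

Therefore ∬_D (19/(x^2 + y^2 + 1)) dA = 19π log(2)/4.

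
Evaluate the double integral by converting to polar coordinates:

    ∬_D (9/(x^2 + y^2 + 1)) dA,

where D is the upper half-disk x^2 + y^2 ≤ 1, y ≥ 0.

The region D is 0 ≤ r ≤ 1, 0 ≤ θ ≤ π in polar coordinates, where x = r cos(θ), y = r sin(θ), and dA = r dr dθ.

Under the substitution, the integrand becomes 9/(r^2 + 1), so

    ∬_D (9/(x^2 + y^2 + 1)) dA = ∫_{0}^{π} ∫_{0}^{1} (9/(r^2 + 1)) · r dr dθ.

Inner integral (in r): ∫_{0}^{1} (9/(r^2 + 1)) · r dr = 9log(2)/2.

Outer integral (in θ): ∫_{0}^{π} (9log(2)/2) dθ = 9π log(2)/2.

Therefore ∬_D (9/(x^2 + y^2 + 1)) dA = 9π log(2)/2.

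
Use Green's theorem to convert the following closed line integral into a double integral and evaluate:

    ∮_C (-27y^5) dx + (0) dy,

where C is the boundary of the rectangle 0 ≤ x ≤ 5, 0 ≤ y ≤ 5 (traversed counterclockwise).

Green's theorem converts the closed line integral into a double integral over the enclosed region D:

    ∮_C P dx + Q dy = ∬_D (∂Q/∂x - ∂P/∂y) dA.

Here P = -27y^5, Q = 0, so

    ∂Q/∂x = 0,    ∂P/∂y = -135y^4,
    ∂Q/∂x - ∂P/∂y = 135y^4.

D is the region 0 ≤ x ≤ 5, 0 ≤ y ≤ 5. Evaluating the double integral:

    ∬_D (135y^4) dA = ∫_0^{5} ∫_0^{5} (135y^4) dy dx.

Inner (y from 0 to 5): 84375.
Outer (x from 0 to 5): 421875.

Therefore ∮_C P dx + Q dy = 421875.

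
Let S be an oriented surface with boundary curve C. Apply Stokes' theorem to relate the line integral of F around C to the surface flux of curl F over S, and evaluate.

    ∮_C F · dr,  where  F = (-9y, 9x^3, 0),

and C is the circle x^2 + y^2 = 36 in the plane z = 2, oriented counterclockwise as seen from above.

Let S be the flat disk x^2 + y^2 ≤ 36 in the plane z = 2, with upward unit normal n̂ = ẑ. By Stokes' theorem,

    ∮_C F · dr = ∬_S (∇ × F) · n̂ dS = ∬_D (curl F)_z dA,

where D is the disk x^2 + y^2 ≤ 36.

Compute the curl of F = (-9y, 9x^3, 0):
    (∇ × F)_x = ∂F_z/∂y - ∂F_y/∂z = 0,
    (∇ × F)_y = ∂F_x/∂z - ∂F_z/∂x = 0,
    (∇ × F)_z = ∂F_y/∂x - ∂F_x/∂y = 27x^2 + 9.

On z = 2, (curl F)_z = 27x^2 + 9.

Convert to polar (x = r cos θ, y = r sin θ, dA = r dr dθ); the integrand becomes 27r^2cos(θ)^2 + 9, so

    ∬_D (curl F)_z dA = ∫_0^{2π} ∫_0^{6} (27r^2cos(θ)^2 + 9) · r dr dθ.

Inner (r from 0 to 6): 8748cos(θ)^2 + 162.
Outer (θ from 0 to 2π): 9072π.

Therefore ∮_C F · dr = 9072π.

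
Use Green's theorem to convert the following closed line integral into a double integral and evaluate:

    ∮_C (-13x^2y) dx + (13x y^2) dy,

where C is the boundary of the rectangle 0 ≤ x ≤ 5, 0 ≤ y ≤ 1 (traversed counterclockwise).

Green's theorem converts the closed line integral into a double integral over the enclosed region D:

    ∮_C P dx + Q dy = ∬_D (∂Q/∂x - ∂P/∂y) dA.

Here P = -13x^2y, Q = 13x y^2, so

    ∂Q/∂x = 13y^2,    ∂P/∂y = -13x^2,
    ∂Q/∂x - ∂P/∂y = 13x^2 + 13y^2.

D is the region 0 ≤ x ≤ 5, 0 ≤ y ≤ 1. Evaluating the double integral:

    ∬_D (13x^2 + 13y^2) dA = ∫_0^{5} ∫_0^{1} (13x^2 + 13y^2) dy dx.

Inner (y from 0 to 1): 13x^2 + 13/3.
Outer (x from 0 to 5): 1690/3.

Therefore ∮_C P dx + Q dy = 1690/3.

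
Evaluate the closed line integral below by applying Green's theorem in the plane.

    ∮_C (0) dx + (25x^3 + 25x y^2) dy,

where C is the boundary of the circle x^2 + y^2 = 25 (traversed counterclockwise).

Green's theorem converts the closed line integral into a double integral over the enclosed region D:

    ∮_C P dx + Q dy = ∬_D (∂Q/∂x - ∂P/∂y) dA.

Here P = 0, Q = 25x^3 + 25x y^2, so

    ∂Q/∂x = 75x^2 + 25y^2,    ∂P/∂y = 0,
    ∂Q/∂x - ∂P/∂y = 75x^2 + 25y^2.

D is the region x^2 + y^2 ≤ 25. Evaluating the double integral:

In polar coordinates (x = r cos θ, y = r sin θ, dA = r dr dθ) the integrand becomes 25r^2(cos(2θ) + 2), so

    ∬_D (75x^2 + 25y^2) dA = ∫_0^{2π} ∫_0^{5} (25r^2(cos(2θ) + 2)) · r dr dθ.

Inner (r from 0 to 5): 15625cos(2θ)/4 + 15625/2.
Outer (θ from 0 to 2π): 15625π.

Therefore ∮_C P dx + Q dy = 15625π.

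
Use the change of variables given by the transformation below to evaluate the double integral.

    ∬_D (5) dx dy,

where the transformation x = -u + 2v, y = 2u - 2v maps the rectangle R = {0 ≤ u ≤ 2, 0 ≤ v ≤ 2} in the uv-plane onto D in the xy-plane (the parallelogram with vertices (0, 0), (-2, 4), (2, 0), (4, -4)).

Compute the Jacobian determinant of (x, y) with respect to (u, v):

    ∂(x,y)/∂(u,v) = | -1  2 | = (-1)(-2) - (2)(2) = -2.
                   | 2  -2 |

Its absolute value is |J| = 2 (the area scaling factor).

Substituting x = -u + 2v, y = 2u - 2v into the integrand,

    5 → 5,

so the integral becomes

    ∬_R (5) · |J| du dv = ∫_0^2 ∫_0^2 (10) dv du.

Inner (v): 20.
Outer (u): 40.

Therefore ∬_D (5) dx dy = 40.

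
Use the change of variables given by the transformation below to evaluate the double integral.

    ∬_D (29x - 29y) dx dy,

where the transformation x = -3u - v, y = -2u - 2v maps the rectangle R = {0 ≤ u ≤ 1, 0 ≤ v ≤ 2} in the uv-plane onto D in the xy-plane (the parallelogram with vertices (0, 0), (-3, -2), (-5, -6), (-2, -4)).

Compute the Jacobian determinant of (x, y) with respect to (u, v):

    ∂(x,y)/∂(u,v) = | -3  -1 | = (-3)(-2) - (-1)(-2) = 4.
                   | -2  -2 |

Its absolute value is |J| = 4 (the area scaling factor).

Substituting x = -3u - v, y = -2u - 2v into the integrand,

    29x - 29y → -29u + 29v,

so the integral becomes

    ∬_R (-29u + 29v) · |J| du dv = ∫_0^1 ∫_0^2 (-116u + 116v) dv du.

Inner (v): 232 - 232u.
Outer (u): 116.

Therefore ∬_D (29x - 29y) dx dy = 116.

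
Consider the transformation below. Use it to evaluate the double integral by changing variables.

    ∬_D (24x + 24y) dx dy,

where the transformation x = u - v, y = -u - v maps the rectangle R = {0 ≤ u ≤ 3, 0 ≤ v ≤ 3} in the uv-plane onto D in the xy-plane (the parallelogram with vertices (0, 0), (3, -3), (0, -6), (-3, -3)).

Compute the Jacobian determinant of (x, y) with respect to (u, v):

    ∂(x,y)/∂(u,v) = | 1  -1 | = (1)(-1) - (-1)(-1) = -2.
                   | -1  -1 |

Its absolute value is |J| = 2 (the area scaling factor).

Substituting x = u - v, y = -u - v into the integrand,

    24x + 24y → -48v,

so the integral becomes

    ∬_R (-48v) · |J| du dv = ∫_0^3 ∫_0^3 (-96v) dv du.

Inner (v): -432.
Outer (u): -1296.

Therefore ∬_D (24x + 24y) dx dy = -1296.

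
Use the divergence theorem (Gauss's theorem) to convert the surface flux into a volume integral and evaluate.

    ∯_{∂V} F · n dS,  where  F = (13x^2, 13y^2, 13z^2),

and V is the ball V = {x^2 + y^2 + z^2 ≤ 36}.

By the divergence theorem,

    ∯_{∂V} F · n dS = ∭_V (∇ · F) dV.

Compute the divergence:
    ∇ · F = ∂F_x/∂x + ∂F_y/∂y + ∂F_z/∂z = 26x + 26y + 26z.

In spherical coordinates, x = ρ sin(φ) cos(θ), y = ρ sin(φ) sin(θ), z = ρ cos(φ), dV = ρ^2 sin(φ) dρ dφ dθ, with 0 ≤ ρ ≤ 6, 0 ≤ φ ≤ π, 0 ≤ θ ≤ 2π.

The integrand, after substitution and multiplying by the volume element, becomes (26ρ (sqrt(2)sin(φ)sin(θ + π/4) + cos(φ))) · ρ^2 sin(φ), so

    ∭_V (∇·F) dV = ∫_0^{2π} ∫_0^{π} ∫_0^{6} (26ρ (sqrt(2)sin(φ)sin(θ + π/4) + cos(φ))) · ρ^2 sin(φ) dρ dφ dθ.

Inner (ρ from 0 to 6): 8424(sqrt(2)sin(φ)sin(θ + π/4) + cos(φ))sin(φ).
Middle (φ from 0 to π): 4212sqrt(2)π sin(θ + π/4).
Outer (θ from 0 to 2π): 0.

Therefore ∯_{∂V} F · n dS = 0.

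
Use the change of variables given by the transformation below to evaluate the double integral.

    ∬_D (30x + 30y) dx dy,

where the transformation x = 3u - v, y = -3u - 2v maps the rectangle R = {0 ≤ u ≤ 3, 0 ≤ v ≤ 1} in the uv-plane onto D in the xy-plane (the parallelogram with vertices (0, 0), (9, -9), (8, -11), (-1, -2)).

Compute the Jacobian determinant of (x, y) with respect to (u, v):

    ∂(x,y)/∂(u,v) = | 3  -1 | = (3)(-2) - (-1)(-3) = -9.
                   | -3  -2 |

Its absolute value is |J| = 9 (the area scaling factor).

Substituting x = 3u - v, y = -3u - 2v into the integrand,

    30x + 30y → -90v,

so the integral becomes

    ∬_R (-90v) · |J| du dv = ∫_0^3 ∫_0^1 (-810v) dv du.

Inner (v): -405.
Outer (u): -1215.

Therefore ∬_D (30x + 30y) dx dy = -1215.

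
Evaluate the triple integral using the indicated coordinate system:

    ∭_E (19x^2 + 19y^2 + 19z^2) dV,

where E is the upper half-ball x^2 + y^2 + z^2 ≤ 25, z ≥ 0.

In spherical coordinates, x = ρ sin(φ) cos(θ), y = ρ sin(φ) sin(θ), z = ρ cos(φ), and dV = ρ^2 sin(φ) dρ dφ dθ.

The integrand becomes 19ρ^2, so

    ∭_E (19x^2 + 19y^2 + 19z^2) dV = ∫_{0}^{2π} ∫_{0}^{π/2} ∫_{0}^{5} (19ρ^2) · ρ^2 sin(φ) dρ dφ dθ.

Inner (ρ): 11875sin(φ).
Middle (φ): 11875.
Outer (θ): 23750π.

Therefore the triple integral equals 23750π.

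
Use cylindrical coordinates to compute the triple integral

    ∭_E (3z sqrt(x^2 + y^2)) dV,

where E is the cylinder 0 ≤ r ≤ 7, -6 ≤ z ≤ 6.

In cylindrical coordinates, x = r cos(θ), y = r sin(θ), z = z, and dV = r dr dθ dz.

The integrand becomes 3r z, so

    ∭_E (3z sqrt(x^2 + y^2)) dV = ∫_{0}^{2π} ∫_{0}^{7} ∫_{-6}^{6} (3r z) · r dz dr dθ.

Inner (z): 0.
Middle (r from 0 to 7): 0.
Outer (θ): 0.

Therefore the triple integral equals 0.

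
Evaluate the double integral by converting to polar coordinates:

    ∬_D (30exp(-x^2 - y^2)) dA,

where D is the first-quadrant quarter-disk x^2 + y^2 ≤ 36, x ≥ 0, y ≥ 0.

The region D is 0 ≤ r ≤ 6, 0 ≤ θ ≤ π/2 in polar coordinates, where x = r cos(θ), y = r sin(θ), and dA = r dr dθ.

Under the substitution, the integrand becomes 30exp(-r^2), so

    ∬_D (30exp(-x^2 - y^2)) dA = ∫_{0}^{π/2} ∫_{0}^{6} (30exp(-r^2)) · r dr dθ.

Inner integral (in r): ∫_{0}^{6} (30exp(-r^2)) · r dr = 15 - 15exp(-36).

Outer integral (in θ): ∫_{0}^{π/2} (15 - 15exp(-36)) dθ = -15π (1 - exp(36))exp(-36)/2.

Therefore ∬_D (30exp(-x^2 - y^2)) dA = -15π (1 - exp(36))exp(-36)/2.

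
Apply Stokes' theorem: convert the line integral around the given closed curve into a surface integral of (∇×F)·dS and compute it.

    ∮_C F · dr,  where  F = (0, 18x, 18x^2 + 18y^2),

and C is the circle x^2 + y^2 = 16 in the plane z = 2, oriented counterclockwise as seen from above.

Let S be the flat disk x^2 + y^2 ≤ 16 in the plane z = 2, with upward unit normal n̂ = ẑ. By Stokes' theorem,

    ∮_C F · dr = ∬_S (∇ × F) · n̂ dS = ∬_D (curl F)_z dA,

where D is the disk x^2 + y^2 ≤ 16.

Compute the curl of F = (0, 18x, 18x^2 + 18y^2):
    (∇ × F)_x = ∂F_z/∂y - ∂F_y/∂z = 36y,
    (∇ × F)_y = ∂F_x/∂z - ∂F_z/∂x = -36x,
    (∇ × F)_z = ∂F_y/∂x - ∂F_x/∂y = 18.

On z = 2, (curl F)_z = 18.

Convert to polar (x = r cos θ, y = r sin θ, dA = r dr dθ); the integrand becomes 18, so

    ∬_D (curl F)_z dA = ∫_0^{2π} ∫_0^{4} (18) · r dr dθ.

Inner (r from 0 to 4): 144.
Outer (θ from 0 to 2π): 288π.

Therefore ∮_C F · dr = 288π.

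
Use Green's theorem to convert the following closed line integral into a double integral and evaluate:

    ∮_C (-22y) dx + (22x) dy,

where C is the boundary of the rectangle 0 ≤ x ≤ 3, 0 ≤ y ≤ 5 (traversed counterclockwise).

Green's theorem converts the closed line integral into a double integral over the enclosed region D:

    ∮_C P dx + Q dy = ∬_D (∂Q/∂x - ∂P/∂y) dA.

Here P = -22y, Q = 22x, so

    ∂Q/∂x = 22,    ∂P/∂y = -22,
    ∂Q/∂x - ∂P/∂y = 44.

D is the region 0 ≤ x ≤ 3, 0 ≤ y ≤ 5. Evaluating the double integral:

    ∬_D (44) dA = ∫_0^{3} ∫_0^{5} (44) dy dx.

Inner (y from 0 to 5): 220.
Outer (x from 0 to 3): 660.

Therefore ∮_C P dx + Q dy = 660.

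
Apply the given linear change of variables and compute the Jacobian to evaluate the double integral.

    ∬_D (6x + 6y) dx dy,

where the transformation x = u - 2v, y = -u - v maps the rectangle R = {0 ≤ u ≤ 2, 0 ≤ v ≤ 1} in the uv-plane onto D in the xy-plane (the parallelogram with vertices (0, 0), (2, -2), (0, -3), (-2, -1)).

Compute the Jacobian determinant of (x, y) with respect to (u, v):

    ∂(x,y)/∂(u,v) = | 1  -2 | = (1)(-1) - (-2)(-1) = -3.
                   | -1  -1 |

Its absolute value is |J| = 3 (the area scaling factor).

Substituting x = u - 2v, y = -u - v into the integrand,

    6x + 6y → -18v,

so the integral becomes

    ∬_R (-18v) · |J| du dv = ∫_0^2 ∫_0^1 (-54v) dv du.

Inner (v): -27.
Outer (u): -54.

Therefore ∬_D (6x + 6y) dx dy = -54.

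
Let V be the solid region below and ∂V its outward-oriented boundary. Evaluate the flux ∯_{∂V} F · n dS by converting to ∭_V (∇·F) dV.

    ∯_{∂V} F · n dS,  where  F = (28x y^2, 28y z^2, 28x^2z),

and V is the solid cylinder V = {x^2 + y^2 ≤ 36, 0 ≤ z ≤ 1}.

By the divergence theorem,

    ∯_{∂V} F · n dS = ∭_V (∇ · F) dV.

Compute the divergence:
    ∇ · F = ∂F_x/∂x + ∂F_y/∂y + ∂F_z/∂z = 28y^2 + 28z^2 + 28x^2 = 28x^2 + 28y^2 + 28z^2.

In cylindrical coordinates, x = r cos(θ), y = r sin(θ), z = z, dV = r dr dθ dz, with 0 ≤ r ≤ 6, 0 ≤ θ ≤ 2π, 0 ≤ z ≤ 1.

The integrand, after substitution and multiplying by the volume element, becomes (28r^2 + 28z^2) · r, so

    ∭_V (∇·F) dV = ∫_0^{2π} ∫_0^{6} ∫_0^{1} (28r^2 + 28z^2) · r dz dr dθ.

Inner (z from 0 to 1): 28r (r^2 + 1/3).
Middle (r from 0 to 6): 9240.
Outer (θ from 0 to 2π): 18480π.

Therefore ∯_{∂V} F · n dS = 18480π.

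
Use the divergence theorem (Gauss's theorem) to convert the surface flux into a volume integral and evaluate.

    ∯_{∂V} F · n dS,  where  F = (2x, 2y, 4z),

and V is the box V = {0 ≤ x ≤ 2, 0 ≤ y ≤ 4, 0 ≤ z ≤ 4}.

By the divergence theorem,

    ∯_{∂V} F · n dS = ∭_V (∇ · F) dV.

Compute the divergence:
    ∇ · F = ∂F_x/∂x + ∂F_y/∂y + ∂F_z/∂z = 2 + 2 + 4 = 8.

V is a rectangular box, so dV = dx dy dz with 0 ≤ x ≤ 2, 0 ≤ y ≤ 4, 0 ≤ z ≤ 4.

Integrate (8) over V as an iterated integral:

    ∭_V (∇·F) dV = ∫_0^{2} ∫_0^{4} ∫_0^{4} (8) dz dy dx.

Inner (z from 0 to 4): 32.
Middle (y from 0 to 4): 128.
Outer (x from 0 to 2): 256.

Therefore ∯_{∂V} F · n dS = 256.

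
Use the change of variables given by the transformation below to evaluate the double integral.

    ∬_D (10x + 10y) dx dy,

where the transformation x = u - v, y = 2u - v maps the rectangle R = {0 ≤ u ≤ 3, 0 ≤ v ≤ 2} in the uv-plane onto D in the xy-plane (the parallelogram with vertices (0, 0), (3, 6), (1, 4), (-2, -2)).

Compute the Jacobian determinant of (x, y) with respect to (u, v):

    ∂(x,y)/∂(u,v) = | 1  -1 | = (1)(-1) - (-1)(2) = 1.
                   | 2  -1 |

Its absolute value is |J| = 1 (the area scaling factor).

Substituting x = u - v, y = 2u - v into the integrand,

    10x + 10y → 30u - 20v,

so the integral becomes

    ∬_R (30u - 20v) · |J| du dv = ∫_0^3 ∫_0^2 (30u - 20v) dv du.

Inner (v): 60u - 40.
Outer (u): 150.

Therefore ∬_D (10x + 10y) dx dy = 150.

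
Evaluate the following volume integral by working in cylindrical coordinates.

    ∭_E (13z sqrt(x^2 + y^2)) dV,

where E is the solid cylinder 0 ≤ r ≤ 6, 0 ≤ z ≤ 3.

In cylindrical coordinates, x = r cos(θ), y = r sin(θ), z = z, and dV = r dr dθ dz.

The integrand becomes 13r z, so

    ∭_E (13z sqrt(x^2 + y^2)) dV = ∫_{0}^{2π} ∫_{0}^{6} ∫_{0}^{3} (13r z) · r dz dr dθ.

Inner (z): 117r^2/2.
Middle (r from 0 to 6): 4212.
Outer (θ): 8424π.

Therefore the triple integral equals 8424π.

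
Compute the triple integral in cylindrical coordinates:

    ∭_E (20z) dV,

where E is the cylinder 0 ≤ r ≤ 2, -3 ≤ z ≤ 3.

In cylindrical coordinates, x = r cos(θ), y = r sin(θ), z = z, and dV = r dr dθ dz.

The integrand becomes 20z, so

    ∭_E (20z) dV = ∫_{0}^{2π} ∫_{0}^{2} ∫_{-3}^{3} (20z) · r dz dr dθ.

Inner (z): 0.
Middle (r from 0 to 2): 0.
Outer (θ): 0.

Therefore the triple integral equals 0.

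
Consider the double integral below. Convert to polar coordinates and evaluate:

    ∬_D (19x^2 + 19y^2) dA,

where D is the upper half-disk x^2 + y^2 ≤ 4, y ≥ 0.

The region D is 0 ≤ r ≤ 2, 0 ≤ θ ≤ π in polar coordinates, where x = r cos(θ), y = r sin(θ), and dA = r dr dθ.

Under the substitution, the integrand becomes 19r^2, so

    ∬_D (19x^2 + 19y^2) dA = ∫_{0}^{π} ∫_{0}^{2} (19r^2) · r dr dθ.

Inner integral (in r): ∫_{0}^{2} (19r^2) · r dr = 76.

Outer integral (in θ): ∫_{0}^{π} (76) dθ = 76π.

Therefore ∬_D (19x^2 + 19y^2) dA = 76π.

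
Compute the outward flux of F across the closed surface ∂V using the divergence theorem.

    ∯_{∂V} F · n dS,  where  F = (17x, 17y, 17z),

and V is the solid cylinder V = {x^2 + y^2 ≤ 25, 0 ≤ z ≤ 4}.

By the divergence theorem,

    ∯_{∂V} F · n dS = ∭_V (∇ · F) dV.

Compute the divergence:
    ∇ · F = ∂F_x/∂x + ∂F_y/∂y + ∂F_z/∂z = 17 + 17 + 17 = 51.

In cylindrical coordinates, x = r cos(θ), y = r sin(θ), z = z, dV = r dr dθ dz, with 0 ≤ r ≤ 5, 0 ≤ θ ≤ 2π, 0 ≤ z ≤ 4.

The integrand, after substitution and multiplying by the volume element, becomes (51) · r, so

    ∭_V (∇·F) dV = ∫_0^{2π} ∫_0^{5} ∫_0^{4} (51) · r dz dr dθ.

Inner (z from 0 to 4): 204r.
Middle (r from 0 to 5): 2550.
Outer (θ from 0 to 2π): 5100π.

Therefore ∯_{∂V} F · n dS = 5100π.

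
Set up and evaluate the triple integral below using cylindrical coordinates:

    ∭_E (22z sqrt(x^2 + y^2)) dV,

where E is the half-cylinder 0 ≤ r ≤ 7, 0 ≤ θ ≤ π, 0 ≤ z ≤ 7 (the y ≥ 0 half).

In cylindrical coordinates, x = r cos(θ), y = r sin(θ), z = z, and dV = r dr dθ dz.

The integrand becomes 22r z, so

    ∭_E (22z sqrt(x^2 + y^2)) dV = ∫_{0}^{π} ∫_{0}^{7} ∫_{0}^{7} (22r z) · r dz dr dθ.

Inner (z): 539r^2.
Middle (r from 0 to 7): 184877/3.
Outer (θ): 184877π/3.

Therefore the triple integral equals 184877π/3.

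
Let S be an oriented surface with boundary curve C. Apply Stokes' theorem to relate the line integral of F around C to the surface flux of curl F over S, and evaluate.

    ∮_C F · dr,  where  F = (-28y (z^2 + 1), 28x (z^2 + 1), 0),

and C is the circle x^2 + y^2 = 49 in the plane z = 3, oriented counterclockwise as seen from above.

Let S be the flat disk x^2 + y^2 ≤ 49 in the plane z = 3, with upward unit normal n̂ = ẑ. By Stokes' theorem,

    ∮_C F · dr = ∬_S (∇ × F) · n̂ dS = ∬_D (curl F)_z dA,

where D is the disk x^2 + y^2 ≤ 49.

Compute the curl of F = (-28y (z^2 + 1), 28x (z^2 + 1), 0):
    (∇ × F)_x = ∂F_z/∂y - ∂F_y/∂z = -56x z,
    (∇ × F)_y = ∂F_x/∂z - ∂F_z/∂x = -56y z,
    (∇ × F)_z = ∂F_y/∂x - ∂F_x/∂y = 56z^2 + 56.

On z = 3, (curl F)_z = 560.

Convert to polar (x = r cos θ, y = r sin θ, dA = r dr dθ); the integrand becomes 560, so

    ∬_D (curl F)_z dA = ∫_0^{2π} ∫_0^{7} (560) · r dr dθ.

Inner (r from 0 to 7): 13720.
Outer (θ from 0 to 2π): 27440π.

Therefore ∮_C F · dr = 27440π.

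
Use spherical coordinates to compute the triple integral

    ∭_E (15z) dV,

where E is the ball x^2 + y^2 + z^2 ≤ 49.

In spherical coordinates, x = ρ sin(φ) cos(θ), y = ρ sin(φ) sin(θ), z = ρ cos(φ), and dV = ρ^2 sin(φ) dρ dφ dθ.

The integrand becomes 15ρ cos(φ), so

    ∭_E (15z) dV = ∫_{0}^{2π} ∫_{0}^{π} ∫_{0}^{7} (15ρ cos(φ)) · ρ^2 sin(φ) dρ dφ dθ.

Inner (ρ): 36015sin(2φ)/8.
Middle (φ): 0.
Outer (θ): 0.

Therefore the triple integral equals 0.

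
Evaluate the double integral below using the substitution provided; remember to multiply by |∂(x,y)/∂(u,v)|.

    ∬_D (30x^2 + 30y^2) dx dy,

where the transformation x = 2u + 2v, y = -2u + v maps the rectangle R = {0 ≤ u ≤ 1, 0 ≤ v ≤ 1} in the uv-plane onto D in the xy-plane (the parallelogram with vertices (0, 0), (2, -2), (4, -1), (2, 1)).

Compute the Jacobian determinant of (x, y) with respect to (u, v):

    ∂(x,y)/∂(u,v) = | 2  2 | = (2)(1) - (2)(-2) = 6.
                   | -2  1 |

Its absolute value is |J| = 6 (the area scaling factor).

Substituting x = 2u + 2v, y = -2u + v into the integrand,

    30x^2 + 30y^2 → 240u^2 + 120u v + 150v^2,

so the integral becomes

    ∬_R (240u^2 + 120u v + 150v^2) · |J| du dv = ∫_0^1 ∫_0^1 (1440u^2 + 720u v + 900v^2) dv du.

Inner (v): 1440u^2 + 360u + 300.
Outer (u): 960.

Therefore ∬_D (30x^2 + 30y^2) dx dy = 960.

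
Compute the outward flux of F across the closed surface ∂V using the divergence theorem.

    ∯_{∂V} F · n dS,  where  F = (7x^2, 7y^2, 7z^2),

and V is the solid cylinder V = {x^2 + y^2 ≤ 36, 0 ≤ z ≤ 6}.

By the divergence theorem,

    ∯_{∂V} F · n dS = ∭_V (∇ · F) dV.

Compute the divergence:
    ∇ · F = ∂F_x/∂x + ∂F_y/∂y + ∂F_z/∂z = 14x + 14y + 14z.

In cylindrical coordinates, x = r cos(θ), y = r sin(θ), z = z, dV = r dr dθ dz, with 0 ≤ r ≤ 6, 0 ≤ θ ≤ 2π, 0 ≤ z ≤ 6.

The integrand, after substitution and multiplying by the volume element, becomes (14sqrt(2)r sin(θ + π/4) + 14z) · r, so

    ∭_V (∇·F) dV = ∫_0^{2π} ∫_0^{6} ∫_0^{6} (14sqrt(2)r sin(θ + π/4) + 14z) · r dz dr dθ.

Inner (z from 0 to 6): 84r (sqrt(2)r sin(θ + π/4) + 3).
Middle (r from 0 to 6): 6048sqrt(2)sin(θ + π/4) + 4536.
Outer (θ from 0 to 2π): 9072π.

Therefore ∯_{∂V} F · n dS = 9072π.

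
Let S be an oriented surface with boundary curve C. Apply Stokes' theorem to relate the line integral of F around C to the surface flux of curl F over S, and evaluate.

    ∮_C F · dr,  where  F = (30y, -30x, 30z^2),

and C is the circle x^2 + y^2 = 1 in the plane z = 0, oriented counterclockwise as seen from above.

Let S be the flat disk x^2 + y^2 ≤ 1 in the plane z = 0, with upward unit normal n̂ = ẑ. By Stokes' theorem,

    ∮_C F · dr = ∬_S (∇ × F) · n̂ dS = ∬_D (curl F)_z dA,

where D is the disk x^2 + y^2 ≤ 1.

Compute the curl of F = (30y, -30x, 30z^2):
    (∇ × F)_x = ∂F_z/∂y - ∂F_y/∂z = 0,
    (∇ × F)_y = ∂F_x/∂z - ∂F_z/∂x = 0,
    (∇ × F)_z = ∂F_y/∂x - ∂F_x/∂y = -60.

On z = 0, (curl F)_z = -60.

Convert to polar (x = r cos θ, y = r sin θ, dA = r dr dθ); the integrand becomes -60, so

    ∬_D (curl F)_z dA = ∫_0^{2π} ∫_0^{1} (-60) · r dr dθ.

Inner (r from 0 to 1): -30.
Outer (θ from 0 to 2π): -60π.

Therefore ∮_C F · dr = -60π.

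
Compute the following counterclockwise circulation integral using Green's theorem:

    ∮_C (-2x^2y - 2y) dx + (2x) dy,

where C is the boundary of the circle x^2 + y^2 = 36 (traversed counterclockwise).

Green's theorem converts the closed line integral into a double integral over the enclosed region D:

    ∮_C P dx + Q dy = ∬_D (∂Q/∂x - ∂P/∂y) dA.

Here P = -2x^2y - 2y, Q = 2x, so

    ∂Q/∂x = 2,    ∂P/∂y = -2x^2 - 2,
    ∂Q/∂x - ∂P/∂y = 2x^2 + 4.

D is the region x^2 + y^2 ≤ 36. Evaluating the double integral:

In polar coordinates (x = r cos θ, y = r sin θ, dA = r dr dθ) the integrand becomes 2r^2cos(θ)^2 + 4, so

    ∬_D (2x^2 + 4) dA = ∫_0^{2π} ∫_0^{6} (2r^2cos(θ)^2 + 4) · r dr dθ.

Inner (r from 0 to 6): 648cos(θ)^2 + 72.
Outer (θ from 0 to 2π): 792π.

Therefore ∮_C P dx + Q dy = 792π.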